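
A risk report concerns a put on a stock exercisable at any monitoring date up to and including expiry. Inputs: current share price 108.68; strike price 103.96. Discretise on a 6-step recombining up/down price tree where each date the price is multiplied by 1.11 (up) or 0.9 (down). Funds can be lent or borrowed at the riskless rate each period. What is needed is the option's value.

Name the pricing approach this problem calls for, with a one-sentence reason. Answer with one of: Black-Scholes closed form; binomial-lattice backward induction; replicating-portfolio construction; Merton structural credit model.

Key observation: the defining feature is the embedded early-exercise option across 6 discrete dates on the spot-108.68 tree; pricing the strike-103.96 put means working backward with an exercise test at every node.

framework: binomial-lattice backward induction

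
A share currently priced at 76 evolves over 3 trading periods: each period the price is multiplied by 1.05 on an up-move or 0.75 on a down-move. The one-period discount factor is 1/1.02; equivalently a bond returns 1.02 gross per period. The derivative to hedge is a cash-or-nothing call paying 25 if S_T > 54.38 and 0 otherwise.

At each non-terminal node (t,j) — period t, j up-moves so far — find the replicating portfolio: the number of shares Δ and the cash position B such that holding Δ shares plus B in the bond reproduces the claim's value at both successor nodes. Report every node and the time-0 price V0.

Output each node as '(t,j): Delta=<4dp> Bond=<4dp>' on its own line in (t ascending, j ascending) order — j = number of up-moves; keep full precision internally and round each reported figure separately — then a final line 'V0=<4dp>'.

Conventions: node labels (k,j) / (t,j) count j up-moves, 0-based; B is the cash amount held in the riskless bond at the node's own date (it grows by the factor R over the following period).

Since d<R<u, set p* = (R−d)/(u−d) = 0.9000; price each node as the discounted p*-expectation of its children.
Terminal payoffs: V(3,0)=0.0000, V(3,1)=0.0000, V(3,2)=25.0000, V(3,3)=25.0000
Node (2,0) S=42.7500: V=(p*·0.0000+(1−p*)·0.0000)/1.02=0.0000; Δ=(0.0000−0.0000)/(44.8875−32.0625)=0.0000; B=V−Δ·S=0.0000
Node (2,1) S=59.8500: V=(p*·25.0000+(1−p*)·0.0000)/1.02=22.0588; Δ=(25.0000−0.0000)/(62.8425−44.8875)=1.3924; B=V−Δ·S=-61.2745
Node (2,2) S=83.7900: V=(p*·25.0000+(1−p*)·25.0000)/1.02=24.5098; Δ=(25.0000−25.0000)/(87.9795−62.8425)=0.0000; B=V−Δ·S=24.5098
Node (1,0) S=57.0000: V=(p*·22.0588+(1−p*)·0.0000)/1.02=19.4637; Δ=(22.0588−0.0000)/(59.8500−42.7500)=1.2900; B=V−Δ·S=-54.0657
Node (1,1) S=79.8000: V=(p*·24.5098+(1−p*)·22.0588)/1.02=23.7889; Δ=(24.5098−22.0588)/(83.7900−59.8500)=0.1024; B=V−Δ·S=15.6190
Node (0,0) S=76.0000: V=(p*·23.7889+(1−p*)·19.4637)/1.02=22.8984; Δ=(23.7889−19.4637)/(79.8000−57.0000)=0.1897; B=V−Δ·S=8.4809
Check: Δ(0,0)·S0 + B(0,0) = 22.8984 = V0.

(0,0): Delta=0.1897 Bond=8.4809
(1,0): Delta=1.2900 Bond=-54.0657
(1,1): Delta=0.1024 Bond=15.6190
(2,0): Delta=0.0000 Bond=0.0000
(2,1): Delta=1.3924 Bond=-61.2745
(2,2): Delta=0.0000 Bond=24.5098
V0=22.8984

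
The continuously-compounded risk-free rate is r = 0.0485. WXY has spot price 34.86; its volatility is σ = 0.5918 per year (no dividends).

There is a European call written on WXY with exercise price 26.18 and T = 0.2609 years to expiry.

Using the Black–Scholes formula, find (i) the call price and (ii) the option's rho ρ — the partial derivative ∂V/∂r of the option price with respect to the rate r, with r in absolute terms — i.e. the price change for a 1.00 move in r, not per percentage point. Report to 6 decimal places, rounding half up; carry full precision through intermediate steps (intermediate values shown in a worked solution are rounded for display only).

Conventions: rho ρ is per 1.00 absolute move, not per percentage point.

price = 9.775432
ρ = 5.388725

σ√T = 0.5918·√0.2609 = 0.302282
d₁ = (ln(S/K) + (r+σ²/2)T) / (σ√T) = (ln(34.86/26.18) + (0.0485+0.5918²/2)·0.2609) / 0.302282 = (0.286344 + 0.058341) / 0.302282 = 1.140277
d₂ = d₁ − σ√T = 1.140277 − 0.302282 = 0.837995
e^{−rT} = 0.987426
N(d₁) = 0.872915,  N(d₂) = 0.798983
Call price V = S·N(d₁) − K·e^{−rT}·N(d₂) = 30.429803 − 20.654371 = 9.775432
ρ = K·T·e^{−rT}·N(d₂) = 5.388725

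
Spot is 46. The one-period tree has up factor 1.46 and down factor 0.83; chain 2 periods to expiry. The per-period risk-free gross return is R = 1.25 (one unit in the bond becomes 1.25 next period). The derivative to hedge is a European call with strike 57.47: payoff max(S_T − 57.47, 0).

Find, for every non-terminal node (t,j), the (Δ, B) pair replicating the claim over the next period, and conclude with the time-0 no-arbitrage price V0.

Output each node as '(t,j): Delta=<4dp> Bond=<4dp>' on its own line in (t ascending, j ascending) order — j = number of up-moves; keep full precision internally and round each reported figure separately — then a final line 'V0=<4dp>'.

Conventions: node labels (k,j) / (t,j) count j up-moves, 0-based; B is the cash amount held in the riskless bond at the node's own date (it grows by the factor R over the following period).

Under the risk-neutral measure, an up-move has probability p* = (R−d)/(u−d) = 0.6667 and values discount at R = 1.25.
Terminal payoffs: V(2,0)=0.0000, V(2,1)=0.0000, V(2,2)=40.5836
  t=1,j=0: stock 38.1800 → up 55.7428 (V=0.0000), down 31.6894 (V=0.0000). Price 0.0000; hedge Δ=0.0000, bond B=0.0000.
  t=1,j=1: stock 67.1600 → up 98.0536 (V=40.5836), down 55.7428 (V=0.0000). Price 21.6446; hedge Δ=0.9592, bond B=-42.7738.
  t=0,j=0: stock 46.0000 → up 67.1600 (V=21.6446), down 38.1800 (V=0.0000). Price 11.5438; hedge Δ=0.7469, bond B=-22.8127.
Sanity check at the root: Δ(0,0)·S0 + B(0,0) reproduces V0 = 11.5438.

(0,0): Delta=0.7469 Bond=-22.8127
(1,0): Delta=0.0000 Bond=0.0000
(1,1): Delta=0.9592 Bond=-42.7738
V0=11.5438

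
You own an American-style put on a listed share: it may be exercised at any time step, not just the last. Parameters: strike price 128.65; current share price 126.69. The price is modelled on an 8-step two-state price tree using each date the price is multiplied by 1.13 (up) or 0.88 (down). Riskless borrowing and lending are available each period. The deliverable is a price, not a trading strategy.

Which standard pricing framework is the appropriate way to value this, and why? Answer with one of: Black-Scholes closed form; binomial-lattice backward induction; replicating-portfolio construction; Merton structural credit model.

Key observation: the put (strike 128.65 on spot 126.69) is American-style on a 8-step discrete price model, so the early-exercise decision at every node requires stepwise backward valuation — a closed form cannot price the exercise right.

framework: binomial-lattice backward induction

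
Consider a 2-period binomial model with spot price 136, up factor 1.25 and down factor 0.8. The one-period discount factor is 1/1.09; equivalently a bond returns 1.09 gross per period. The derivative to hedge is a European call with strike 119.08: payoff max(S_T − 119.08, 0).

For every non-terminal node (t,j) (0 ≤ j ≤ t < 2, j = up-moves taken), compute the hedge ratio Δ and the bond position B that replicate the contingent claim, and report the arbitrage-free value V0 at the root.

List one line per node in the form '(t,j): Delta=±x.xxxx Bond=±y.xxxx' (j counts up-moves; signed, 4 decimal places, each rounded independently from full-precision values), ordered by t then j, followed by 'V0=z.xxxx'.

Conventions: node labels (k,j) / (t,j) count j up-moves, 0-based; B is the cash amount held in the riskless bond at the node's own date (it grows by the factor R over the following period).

Arbitrage-free pricing uses the up-move probability p* = (R−d)/(u−d) = 0.6444, discounting each step at R = 1.09.
Payoffs at expiry: V(2,0)=0.0000, V(2,1)=16.9200, V(2,2)=93.4200
  t=1,j=0: stock 108.8000 → up 136.0000 (V=16.9200), down 87.0400 (V=0.0000). Price 10.0037; hedge Δ=0.3456, bond B=-27.5963.
  t=1,j=1: stock 170.0000 → up 212.5000 (V=93.4200), down 136.0000 (V=16.9200). Price 60.7523; hedge Δ=1.0000, bond B=-109.2477.
  t=0,j=0: stock 136.0000 → up 170.0000 (V=60.7523), down 108.8000 (V=10.0037). Price 39.1820; hedge Δ=0.8292, bond B=-73.5928.
As a check, the time-0 holding Δ(0,0)·S0 + B(0,0) comes to 39.1820 — exactly V0.

(0,0): Delta=0.8292 Bond=-73.5928
(1,0): Delta=0.3456 Bond=-27.5963
(1,1): Delta=1.0000 Bond=-109.2477
V0=39.1820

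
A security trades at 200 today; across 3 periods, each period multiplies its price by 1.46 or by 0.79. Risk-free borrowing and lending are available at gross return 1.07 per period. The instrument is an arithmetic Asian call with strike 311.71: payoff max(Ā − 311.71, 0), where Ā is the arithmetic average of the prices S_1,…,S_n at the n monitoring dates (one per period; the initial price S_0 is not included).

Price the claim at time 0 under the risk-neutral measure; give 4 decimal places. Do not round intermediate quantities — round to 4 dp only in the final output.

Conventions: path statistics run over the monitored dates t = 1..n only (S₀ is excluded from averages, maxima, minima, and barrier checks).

With p* = (R−d)/(u−d) = 0.4179, sum probability × payoff across the paths and divide by R^3.
Enumerate all 2^3 = 8 price paths (U = up ×1.46, D = down ×0.79); each path with k up-moves has probability p*^k·(1−p*)^(3−k).
DDD: Ā=127.1426, payoff=0.0000, prob=0.197228
UDD: Ā=234.9724, payoff=0.0000, prob=0.141600
DUD: Ā=190.3057, payoff=0.0000, prob=0.141600
UUD: Ā=351.7043, payoff=39.9943, prob=0.101661
DDU: Ā=155.0191, payoff=0.0000, prob=0.141600
UDU: Ā=286.4909, payoff=0.0000, prob=0.101661
DUU: Ā=241.8243, payoff=0.0000, prob=0.101661
UUU: Ā=446.9157, payoff=135.2057, prob=0.072988
Price = Σ prob·payoff / R^3 = 13.934230 / 1.225043 = 11.3745

price = 11.3745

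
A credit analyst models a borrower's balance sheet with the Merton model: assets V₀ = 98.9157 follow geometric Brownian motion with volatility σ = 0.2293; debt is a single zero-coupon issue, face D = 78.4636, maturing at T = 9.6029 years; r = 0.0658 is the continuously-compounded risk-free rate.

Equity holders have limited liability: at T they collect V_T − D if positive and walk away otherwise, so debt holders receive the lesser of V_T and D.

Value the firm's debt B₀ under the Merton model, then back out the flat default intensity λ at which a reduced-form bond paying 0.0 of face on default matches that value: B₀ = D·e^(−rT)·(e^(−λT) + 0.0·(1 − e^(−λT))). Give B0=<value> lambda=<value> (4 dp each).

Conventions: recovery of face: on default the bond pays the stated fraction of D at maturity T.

Equity is a call on the firm's assets struck at D = 78.4636:
d₁ = [ln(V₀/D) + (r + σ²/2)T] / (σ√T)
   = [ln(98.9157/78.4636) + (0.0658 + 0.5·0.2293²)·9.6029] / (0.2293·√9.6029)
   = [0.231633 + 0.884324] / 0.710567 = 1.570515
d₂ = d₁ − σ√T = 1.570515 − 0.710567 = 0.859948
N(d₁) = 0.941852,  N(d₂) = 0.805091,  e^(−rT) = 0.531596
E₀ = V₀·N(d₁) − D·e^(−rT)·N(d₂)
   = 98.9157·0.941852 − 78.4636·0.531596·0.805091 = 59.582859
B₀ = V₀ − E₀ = 98.9157 − 59.582859 = 39.332841
e^(−λT) = (B₀·e^(rT)/D − 0)/(1 − 0) = (39.3328·1.881127/78.4636 − 0)/1 = 0.94298469
λ = −ln(0.94298469)/9.6029 = 0.006113

B0=39.3328 lambda=0.0061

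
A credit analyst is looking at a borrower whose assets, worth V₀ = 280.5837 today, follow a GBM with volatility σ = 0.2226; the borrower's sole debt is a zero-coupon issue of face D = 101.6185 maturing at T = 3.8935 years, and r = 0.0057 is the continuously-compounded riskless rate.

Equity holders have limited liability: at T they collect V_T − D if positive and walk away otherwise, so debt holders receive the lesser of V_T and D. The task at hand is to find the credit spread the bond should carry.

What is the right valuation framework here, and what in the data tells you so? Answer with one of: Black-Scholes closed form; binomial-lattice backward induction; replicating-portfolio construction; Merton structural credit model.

Key observation: the data describe a firm's assets (V₀ = 280.5837, GBM) and a single zero-coupon debt of face 101.6185, so credit quantities follow from equity-as-call in the structural model.

framework: Merton structural credit model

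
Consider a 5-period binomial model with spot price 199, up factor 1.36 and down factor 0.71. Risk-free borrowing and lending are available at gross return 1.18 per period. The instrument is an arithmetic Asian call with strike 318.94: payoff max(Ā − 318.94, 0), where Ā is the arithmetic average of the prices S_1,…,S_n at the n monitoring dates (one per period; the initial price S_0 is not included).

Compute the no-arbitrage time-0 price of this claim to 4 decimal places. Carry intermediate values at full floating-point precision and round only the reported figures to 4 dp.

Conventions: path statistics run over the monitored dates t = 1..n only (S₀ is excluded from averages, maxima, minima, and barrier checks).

Risk-neutral up-probability p* = (R−d)/(u−d) = (1.18−0.71)/(1.36−0.71) = 0.7231; the claim prices as the p*-weighted sum of path payoffs discounted by R^5.
Enumerate all 2^5 = 32 price paths (U = up ×1.36, D = down ×0.71); each path with k up-moves has probability p*^k·(1−p*)^(5−k).
DDDDD: Ā=79.8607, payoff=0.0000, prob=0.001629
UDDDD: Ā=152.9726, payoff=0.0000, prob=0.004252
DUDDD: Ā=127.1026, payoff=0.0000, prob=0.004252
UUDDD: Ā=243.4642, payoff=0.0000, prob=0.011103
DDUDD: Ā=108.7349, payoff=0.0000, prob=0.004252
UDUDD: Ā=208.2810, payoff=0.0000, prob=0.011103
DUUDD: Ā=182.4110, payoff=0.0000, prob=0.011103
UUUDD: Ā=349.4070, payoff=30.4670, prob=0.028992
DDDUD: Ā=95.6939, payoff=0.0000, prob=0.004252
UDDUD: Ā=183.3010, payoff=0.0000, prob=0.011103
DUDUD: Ā=157.4310, payoff=0.0000, prob=0.011103
UUDUD: Ā=301.5579, payoff=0.0000, prob=0.028992
DDUUD: Ā=139.0633, payoff=0.0000, prob=0.011103
UDUUD: Ā=266.3747, payoff=0.0000, prob=0.028992
DUUUD: Ā=240.5047, payoff=0.0000, prob=0.028992
UUUUD: Ā=460.6850, payoff=141.7450, prob=0.075700
DDDDU: Ā=86.4347, payoff=0.0000, prob=0.004252
UDDDU: Ā=165.5651, payoff=0.0000, prob=0.011103
DUDDU: Ā=139.6951, payoff=0.0000, prob=0.011103
UUDDU: Ā=267.5850, payoff=0.0000, prob=0.028992
DDUDU: Ā=121.3274, payoff=0.0000, prob=0.011103
UDUDU: Ā=232.4018, payoff=0.0000, prob=0.028992
DUUDU: Ā=206.5318, payoff=0.0000, prob=0.028992
UUUDU: Ā=395.6102, payoff=76.6702, prob=0.075700
DDDUU: Ā=108.2863, payoff=0.0000, prob=0.011103
UDDUU: Ā=207.4217, payoff=0.0000, prob=0.028992
DUDUU: Ā=181.5517, payoff=0.0000, prob=0.028992
UUDUU: Ā=347.7610, payoff=28.8210, prob=0.075700
DDUUU: Ā=163.1840, payoff=0.0000, prob=0.028992
UDUUU: Ā=312.5778, payoff=0.0000, prob=0.075700
DUUUU: Ā=286.7078, payoff=0.0000, prob=0.075700
UUUUU: Ā=549.1868, payoff=230.2468, prob=0.197662
Price = Σ prob·payoff / R^5 = 65.110097 / 2.287758 = 28.4602

price = 28.4602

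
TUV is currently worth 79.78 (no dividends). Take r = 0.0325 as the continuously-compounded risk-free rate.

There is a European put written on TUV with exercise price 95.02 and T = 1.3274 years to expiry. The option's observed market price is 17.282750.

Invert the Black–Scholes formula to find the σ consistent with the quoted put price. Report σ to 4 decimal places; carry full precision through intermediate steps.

sigma = 0.2754

At σ = 0.2754 the Black–Scholes value reproduces the quote:
σ√T = 0.2754·√1.3274 = 0.317296
d₁ = (ln(S/K) + (r+σ²/2)T) / (σ√T) = (ln(79.78/95.02) + (0.0325+0.2754²/2)·1.3274) / 0.317296 = (-0.174815 + 0.093479) / 0.317296 = -0.256340
d₂ = d₁ − σ√T = -0.256340 − 0.317296 = -0.573636
e^{−rT} = 0.957777
N(−d₁) = 0.601156,  N(−d₂) = 0.716893
V = K·e^{−rT}·N(−d₂) − S·N(−d₁) = 65.242955 − 47.960205 = 17.282750 (the observed quote) — the price is monotone increasing in volatility, hence this σ is the only solution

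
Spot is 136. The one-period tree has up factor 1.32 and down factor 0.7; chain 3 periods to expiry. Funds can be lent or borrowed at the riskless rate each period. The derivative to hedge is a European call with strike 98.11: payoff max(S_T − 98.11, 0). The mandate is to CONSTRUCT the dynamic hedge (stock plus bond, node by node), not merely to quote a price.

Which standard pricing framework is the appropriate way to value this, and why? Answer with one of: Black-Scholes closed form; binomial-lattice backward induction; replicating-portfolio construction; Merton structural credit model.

framework: replicating-portfolio construction

Key observation: the mandate to exhibit the hedge at every date and state singles out the replicating-portfolio construction on the 3-period tree with factors 1.32 and 0.7 from 136.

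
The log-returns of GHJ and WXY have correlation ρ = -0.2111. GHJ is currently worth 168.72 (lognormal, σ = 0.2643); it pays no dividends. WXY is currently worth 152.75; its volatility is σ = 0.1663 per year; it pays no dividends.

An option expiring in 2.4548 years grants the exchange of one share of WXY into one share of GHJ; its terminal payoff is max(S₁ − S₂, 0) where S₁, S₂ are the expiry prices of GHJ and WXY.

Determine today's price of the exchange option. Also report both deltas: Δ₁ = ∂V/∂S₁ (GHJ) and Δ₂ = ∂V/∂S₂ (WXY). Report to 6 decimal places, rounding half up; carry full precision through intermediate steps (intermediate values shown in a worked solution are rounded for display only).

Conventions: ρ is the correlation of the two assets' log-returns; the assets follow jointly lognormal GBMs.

σ_eff = √(σ₁² + σ₂² − 2ρσ₁σ₂) = √(0.2643² + 0.1663² − 2·-0.2111·0.2643·0.1663) = 0.340686
d₁ = (ln(S₁/S₂) + (q₂ − q₁ + σ_eff²/2)T) / (σ_eff√T) = (ln(168.72/152.75) + (0.0 − 0.0 + 0.058034)·2.4548) / 0.533781 = 0.453180
d₂ = d₁ − σ_eff√T = 0.453180 − 0.533781 = -0.080600
N(d₁) = 0.674791,  N(d₂) = 0.467880
V = S₁·e^{−q₁T}·N(d₁) − S₂·e^{−q₂T}·N(d₂) = 113.850654 − 71.468653 = 42.382002
Key observation: the rate r is irrelevant here: denominating values in WXY turns the exchange into a ratio option on S₁/S₂, and discounting at r drops out.
Δ₁ = e^{−q₁T}·N(d₁) = 0.674791;  Δ₂ = −e^{−q₂T}·N(d₂) = -0.467880

exchange price = 42.382002
Δ1 = 0.674791
Δ2 = -0.467880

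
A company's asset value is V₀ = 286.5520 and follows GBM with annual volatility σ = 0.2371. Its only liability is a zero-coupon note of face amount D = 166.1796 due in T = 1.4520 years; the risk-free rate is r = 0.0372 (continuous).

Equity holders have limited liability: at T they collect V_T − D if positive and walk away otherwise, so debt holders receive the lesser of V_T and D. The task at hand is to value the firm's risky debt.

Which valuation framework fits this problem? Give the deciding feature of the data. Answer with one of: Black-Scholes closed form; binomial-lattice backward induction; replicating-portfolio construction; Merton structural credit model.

Key observation: assets follow a GBM and default happens iff V_T < 166.1796; valuing claims on that split (equity as a call, risky debt as the residual) is the structural model's definition.

framework: Merton structural credit model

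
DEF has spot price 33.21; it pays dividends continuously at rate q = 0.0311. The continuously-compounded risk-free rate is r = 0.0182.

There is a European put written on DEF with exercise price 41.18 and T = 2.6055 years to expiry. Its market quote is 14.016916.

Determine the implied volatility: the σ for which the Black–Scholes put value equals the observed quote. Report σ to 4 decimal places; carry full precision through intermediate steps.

sigma = 0.4113

At σ = 0.4113 the Black–Scholes value reproduces the quote:
σ√T = 0.4113·√2.6055 = 0.663902
d₁ = (ln(S/K) + (r−q+σ²/2)T) / (σ√T) = (ln(33.21/41.18) + (0.0182−0.0311+0.4113²/2)·2.6055) / 0.663902 = (-0.215102 + 0.186772) / 0.663902 = -0.042671
d₂ = d₁ − σ√T = -0.042671 − 0.663902 = -0.706573
e^{−rT} = 0.953687
e^{−qT} = 0.922165
N(−d₁) = 0.517018,  N(−d₂) = 0.760084
V = K·e^{−rT}·N(−d₂) − S·e^{−qT}·N(−d₁) = 29.850648 − 15.833732 = 14.016916 (matching the quote); vega is positive throughout, so no other σ reproduces this price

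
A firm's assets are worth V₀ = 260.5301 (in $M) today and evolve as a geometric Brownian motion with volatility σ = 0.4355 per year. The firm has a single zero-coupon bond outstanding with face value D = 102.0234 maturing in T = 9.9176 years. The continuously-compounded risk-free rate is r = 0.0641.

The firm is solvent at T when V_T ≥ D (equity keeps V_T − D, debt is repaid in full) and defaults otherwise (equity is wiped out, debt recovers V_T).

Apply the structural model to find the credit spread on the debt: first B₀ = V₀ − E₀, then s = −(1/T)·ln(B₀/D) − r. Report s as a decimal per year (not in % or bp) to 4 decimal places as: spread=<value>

spread=0.0177

Work the structural quantities from V₀ = 260.5301 against face 102.0234:
d₁ = [ln(V₀/D) + (r + σ²/2)T] / (σ√T)
   = [ln(260.5301/102.0234) + (0.0641 + 0.5·0.4355²)·9.9176] / (0.4355·√9.9176)
   = [0.937516 + 1.576205] / 1.371486 = 1.832845
d₂ = d₁ − σ√T = 1.832845 − 1.371486 = 0.461359
N(d₁) = 0.966587,  N(d₂) = 0.677729,  e^(−rT) = 0.529555
E₀ = V₀·N(d₁) − D·e^(−rT)·N(d₂)
   = 260.5301·0.966587 − 102.0234·0.529555·0.677729 = 215.209367
B₀ = V₀ − E₀ = 260.5301 − 215.209367 = 45.320733
spread = −(1/T)·ln(B₀/D) − r = −(1/9.9176)·ln(45.320733/102.0234) − 0.0641 = 0.01771794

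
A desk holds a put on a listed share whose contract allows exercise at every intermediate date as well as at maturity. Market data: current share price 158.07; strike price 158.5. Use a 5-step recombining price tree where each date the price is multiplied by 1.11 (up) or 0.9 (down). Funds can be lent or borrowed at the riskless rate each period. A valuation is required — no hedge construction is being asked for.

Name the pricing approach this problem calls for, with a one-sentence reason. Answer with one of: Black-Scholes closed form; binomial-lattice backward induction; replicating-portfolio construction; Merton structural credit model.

Key observation: the defining feature is the embedded early-exercise option across 5 discrete dates on the spot-158.07 tree; pricing the strike-158.5 put means working backward with an exercise test at every node.

framework: binomial-lattice backward induction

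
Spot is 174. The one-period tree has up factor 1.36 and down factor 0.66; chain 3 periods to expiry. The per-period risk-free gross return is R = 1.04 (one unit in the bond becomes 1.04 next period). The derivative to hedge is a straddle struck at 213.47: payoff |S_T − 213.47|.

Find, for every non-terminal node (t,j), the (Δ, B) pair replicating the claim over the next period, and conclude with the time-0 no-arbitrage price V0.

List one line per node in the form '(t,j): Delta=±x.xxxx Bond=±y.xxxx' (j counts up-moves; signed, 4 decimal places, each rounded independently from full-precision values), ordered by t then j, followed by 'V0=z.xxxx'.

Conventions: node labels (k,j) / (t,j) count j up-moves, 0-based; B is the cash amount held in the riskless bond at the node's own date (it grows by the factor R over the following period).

No-arbitrage ⇒ martingale measure with p* = (R−d)/(u−d) = 0.5429.
Payoffs at expiry: V(3,0)=163.4457, V(3,1)=110.3896, V(3,2)=1.0619, V(3,3)=224.2193
  t=2,j=0: stock 75.7944 → up 103.0804 (V=110.3896), down 50.0243 (V=163.4457). Price 129.4652; hedge Δ=-1.0000, bond B=205.2596.
  t=2,j=1: stock 156.1824 → up 212.4081 (V=1.0619), down 103.0804 (V=110.3896). Price 49.0772; hedge Δ=-1.0000, bond B=205.2596.
  t=2,j=2: stock 321.8304 → up 437.6893 (V=224.2193), down 212.4081 (V=1.0619). Price 117.5044; hedge Δ=0.9906, bond B=-201.2919.
  t=1,j=0: stock 114.8400 → up 156.1824 (V=49.0772), down 75.7944 (V=129.4652). Price 82.5250; hedge Δ=-1.0000, bond B=197.3650.
  t=1,j=1: stock 236.6400 → up 321.8304 (V=117.5044), down 156.1824 (V=49.0772). Price 82.9071; hedge Δ=0.4131, bond B=-14.8460.
  t=0,j=0: stock 174.0000 → up 236.6400 (V=82.9071), down 114.8400 (V=82.5250). Price 79.5504; hedge Δ=0.0031, bond B=79.0046.
Check: Δ(0,0)·S0 + B(0,0) = 79.5504 = V0.

(0,0): Delta=0.0031 Bond=79.0046
(1,0): Delta=-1.0000 Bond=197.3650
(1,1): Delta=0.4131 Bond=-14.8460
(2,0): Delta=-1.0000 Bond=205.2596
(2,1): Delta=-1.0000 Bond=205.2596
(2,2): Delta=0.9906 Bond=-201.2919
V0=79.5504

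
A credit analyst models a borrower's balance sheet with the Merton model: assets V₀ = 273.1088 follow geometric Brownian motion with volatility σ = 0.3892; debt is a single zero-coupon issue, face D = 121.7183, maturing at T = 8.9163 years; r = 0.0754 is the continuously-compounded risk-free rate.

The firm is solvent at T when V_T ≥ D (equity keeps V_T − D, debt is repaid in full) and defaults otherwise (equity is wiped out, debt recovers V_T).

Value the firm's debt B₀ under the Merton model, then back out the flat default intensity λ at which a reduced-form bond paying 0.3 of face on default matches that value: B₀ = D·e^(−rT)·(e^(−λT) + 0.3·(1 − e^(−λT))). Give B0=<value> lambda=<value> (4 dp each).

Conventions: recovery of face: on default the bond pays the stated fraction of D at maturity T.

B0=55.6509 lambda=0.0181

With assets at 273.1088 and a single debt payment of 121.7183 at 8.9163 years:
d₁ = [ln(V₀/D) + (r + σ²/2)T] / (σ√T)
   = [ln(273.1088/121.7183) + (0.0754 + 0.5·0.3892²)·8.9163] / (0.3892·√8.9163)
   = [0.808161 + 1.347595] / 1.162158 = 1.854959
d₂ = d₁ − σ√T = 1.854959 − 1.162158 = 0.692801
N(d₁) = 0.968199,  N(d₂) = 0.755783,  e^(−rT) = 0.510539
E₀ = V₀·N(d₁) − D·e^(−rT)·N(d₂)
   = 273.1088·0.968199 − 121.7183·0.510539·0.755783 = 217.457884
B₀ = V₀ − E₀ = 273.1088 − 217.457884 = 55.650916
e^(−λT) = (B₀·e^(rT)/D − 0.3)/(1 − 0.3) = (55.6509·1.958716/121.7183 − 0.3)/0.7 = 0.85077949
λ = −ln(0.85077949)/8.9163 = 0.018124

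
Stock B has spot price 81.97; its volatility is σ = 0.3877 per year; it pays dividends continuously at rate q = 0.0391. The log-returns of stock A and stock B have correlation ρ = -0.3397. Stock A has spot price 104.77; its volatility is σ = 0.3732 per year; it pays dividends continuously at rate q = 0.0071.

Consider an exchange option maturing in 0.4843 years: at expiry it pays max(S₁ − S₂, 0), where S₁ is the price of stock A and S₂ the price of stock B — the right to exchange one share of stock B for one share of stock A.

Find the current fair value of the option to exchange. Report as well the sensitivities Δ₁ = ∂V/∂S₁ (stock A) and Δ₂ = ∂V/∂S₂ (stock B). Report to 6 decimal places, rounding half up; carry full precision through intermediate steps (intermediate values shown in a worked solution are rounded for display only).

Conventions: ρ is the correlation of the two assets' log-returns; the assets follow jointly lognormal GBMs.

exchange price = 30.572081
Δ1 = 0.790795
Δ2 = -0.637788

σ_eff = √(σ₁² + σ₂² − 2ρσ₁σ₂) = √(0.3732² + 0.3877² − 2·-0.3397·0.3732·0.3877) = 0.622809
d₁ = (ln(S₁/S₂) + (q₂ − q₁ + σ_eff²/2)T) / (σ_eff√T) = (ln(104.77/81.97) + (0.0391 − 0.0071 + 0.193946)·0.4843) / 0.433424 = 0.818691
d₂ = d₁ − σ_eff√T = 0.818691 − 0.433424 = 0.385267
N(d₁) = 0.793518,  N(d₂) = 0.649980
V = S₁·e^{−q₁T}·N(d₁) − S₂·e^{−q₂T}·N(d₂) = 82.851555 − 52.279473 = 30.572081
Key observation: r never enters — measured in units of stock B, the claim is a call on S₁/S₂ struck at 1, so only the dividend yields and σ_eff matter.
Δ₁ = e^{−q₁T}·N(d₁) = 0.790795;  Δ₂ = −e^{−q₂T}·N(d₂) = -0.637788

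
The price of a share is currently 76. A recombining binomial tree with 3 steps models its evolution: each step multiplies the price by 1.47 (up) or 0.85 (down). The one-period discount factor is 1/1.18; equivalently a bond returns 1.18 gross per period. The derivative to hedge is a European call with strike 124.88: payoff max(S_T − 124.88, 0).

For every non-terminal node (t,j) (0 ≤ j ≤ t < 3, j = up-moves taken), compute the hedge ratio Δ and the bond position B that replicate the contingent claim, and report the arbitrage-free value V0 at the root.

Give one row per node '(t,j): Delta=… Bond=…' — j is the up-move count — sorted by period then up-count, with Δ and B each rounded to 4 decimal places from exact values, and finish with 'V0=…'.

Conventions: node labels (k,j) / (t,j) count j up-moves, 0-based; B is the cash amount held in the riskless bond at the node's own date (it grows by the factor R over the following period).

The replicating-portfolio and risk-neutral prices coincide; use p* = (1.18−0.85)/(1.47−0.85) = 0.5323 for the latter.
Terminal payoffs: V(3,0)=0.0000, V(3,1)=0.0000, V(3,2)=14.7141, V(3,3)=116.5357
(2,0): S=54.9100. Δ = (V_up−V_dn)/(S_up−S_dn) = (0.0000−0.0000)/(80.7177−46.6735) = 0.0000. V = [p*·0.0000 + (1−p*)·0.0000]/1.18 = 0.0000. B = V − Δ·S = 0.0000.
(2,1): S=94.9620. Δ = (V_up−V_dn)/(S_up−S_dn) = (14.7141−0.0000)/(139.5941−80.7177) = 0.2499. V = [p*·14.7141 + (1−p*)·0.0000]/1.18 = 6.6371. B = V − Δ·S = -17.0954.
(2,2): S=164.2284. Δ = (V_up−V_dn)/(S_up−S_dn) = (116.5357−14.7141)/(241.4157−139.5941) = 1.0000. V = [p*·116.5357 + (1−p*)·14.7141]/1.18 = 58.3979. B = V − Δ·S = -105.8305.
(1,0): S=64.6000. Δ = (V_up−V_dn)/(S_up−S_dn) = (6.6371−0.0000)/(94.9620−54.9100) = 0.1657. V = [p*·6.6371 + (1−p*)·0.0000]/1.18 = 2.9937. B = V − Δ·S = -7.7112.
(1,1): S=111.7200. Δ = (V_up−V_dn)/(S_up−S_dn) = (58.3979−6.6371)/(164.2284−94.9620) = 0.7473. V = [p*·58.3979 + (1−p*)·6.6371]/1.18 = 28.9722. B = V − Δ·S = -54.5130.
(0,0): S=76.0000. Δ = (V_up−V_dn)/(S_up−S_dn) = (28.9722−2.9937)/(111.7200−64.6000) = 0.5513. V = [p*·28.9722 + (1−p*)·2.9937]/1.18 = 14.2551. B = V − Δ·S = -27.6456.
Check: Δ(0,0)·S0 + B(0,0) = 14.2551 = V0.

(0,0): Delta=0.5513 Bond=-27.6456
(1,0): Delta=0.1657 Bond=-7.7112
(1,1): Delta=0.7473 Bond=-54.5130
(2,0): Delta=0.0000 Bond=0.0000
(2,1): Delta=0.2499 Bond=-17.0954
(2,2): Delta=1.0000 Bond=-105.8305
V0=14.2551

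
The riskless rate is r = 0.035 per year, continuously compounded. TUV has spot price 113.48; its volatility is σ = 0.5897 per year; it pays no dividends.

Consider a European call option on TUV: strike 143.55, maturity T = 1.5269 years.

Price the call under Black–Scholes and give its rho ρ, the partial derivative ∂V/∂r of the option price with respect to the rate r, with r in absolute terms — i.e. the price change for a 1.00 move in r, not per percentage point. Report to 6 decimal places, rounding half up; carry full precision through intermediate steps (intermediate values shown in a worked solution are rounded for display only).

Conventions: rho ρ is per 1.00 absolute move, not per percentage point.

price = 25.232230
ρ = 56.048101

σ√T = 0.5897·√1.5269 = 0.728679
d₁ = (ln(S/K) + (r+σ²/2)T) / (σ√T) = (ln(113.48/143.55) + (0.035+0.5897²/2)·1.5269) / 0.728679 = (-0.235057 + 0.318928) / 0.728679 = 0.115101
d₂ = d₁ − σ√T = 0.115101 − 0.728679 = -0.613579
e^{−rT} = 0.947961
N(d₁) = 0.545817,  N(d₂) = 0.269747
Call price V = S·N(d₁) − K·e^{−rT}·N(d₂) = 61.939350 − 36.707120 = 25.232230
ρ = K·T·e^{−rT}·N(d₂) = 56.048101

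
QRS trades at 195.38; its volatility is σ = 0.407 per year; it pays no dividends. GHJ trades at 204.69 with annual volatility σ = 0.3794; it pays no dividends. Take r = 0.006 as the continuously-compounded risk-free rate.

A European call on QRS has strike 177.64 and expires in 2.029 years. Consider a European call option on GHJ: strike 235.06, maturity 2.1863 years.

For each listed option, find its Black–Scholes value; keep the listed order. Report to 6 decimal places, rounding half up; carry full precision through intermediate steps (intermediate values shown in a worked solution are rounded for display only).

[QRS call K=177.64]
σ√T = 0.407·√2.029 = 0.579743
d₁ = (ln(S/K) + (r+σ²/2)T) / (σ√T) = (ln(195.38/177.64) + (0.006+0.407²/2)·2.029) / 0.579743 = (0.095187 + 0.180225) / 0.579743 = 0.475059
d₂ = d₁ − σ√T = 0.475059 − 0.579743 = -0.104684
e^{−rT} = 0.987900
N(d₁) = 0.682628,  N(d₂) = 0.458313
price = S·N(d₁) − K·e^{−rT}·N(d₂) = 133.371791 − 80.429666 = 52.942125
[GHJ call K=235.06]
σ√T = 0.3794·√2.1863 = 0.560986
d₁ = (ln(S/K) + (r+σ²/2)T) / (σ√T) = (ln(204.69/235.06) + (0.006+0.3794²/2)·2.1863) / 0.560986 = (-0.138344 + 0.170471) / 0.560986 = 0.057268
d₂ = d₁ − σ√T = 0.057268 − 0.560986 = -0.503718
e^{−rT} = 0.986968
N(d₁) = 0.522834,  N(d₂) = 0.307230
price = S·N(d₁) − K·e^{−rT}·N(d₂) = 107.018900 − 71.276244 = 35.742656

price(QRS call K=177.64) = 52.942125
price(GHJ call K=235.06) = 35.742656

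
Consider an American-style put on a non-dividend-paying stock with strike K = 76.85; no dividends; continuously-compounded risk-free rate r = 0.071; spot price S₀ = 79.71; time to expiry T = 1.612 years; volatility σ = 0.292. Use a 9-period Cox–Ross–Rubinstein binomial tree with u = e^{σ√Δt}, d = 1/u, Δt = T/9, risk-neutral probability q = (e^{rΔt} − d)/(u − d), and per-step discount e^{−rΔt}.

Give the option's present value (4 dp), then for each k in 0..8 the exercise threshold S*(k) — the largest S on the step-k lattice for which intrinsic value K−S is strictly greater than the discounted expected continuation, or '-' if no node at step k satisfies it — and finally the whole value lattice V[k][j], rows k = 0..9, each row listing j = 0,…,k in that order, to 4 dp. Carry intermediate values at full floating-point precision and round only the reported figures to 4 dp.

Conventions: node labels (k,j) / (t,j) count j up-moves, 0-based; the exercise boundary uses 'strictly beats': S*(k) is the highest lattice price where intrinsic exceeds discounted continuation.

params: Δt=0.17911 u=1.13154 d=0.88375 q=0.52079 e^(-rΔt)=0.98736
t_9 payoffs: 50.6388 43.2897 33.8801 21.8321 6.4061 0.0000 0.0000 0.0000 0.0000 0.0000
t_8: node(8,0) S=29.6590 payoff=47.1910 vs cont=46.2199 → 47.1910 [stop]  node(8,1) S=37.9748 payoff=38.8752 vs cont=37.9041 → 38.8752 [stop]  node(8,2) S=48.6222 payoff=28.2278 vs cont=27.2567 → 28.2278 [stop]  node(8,3) S=62.2549 payoff=14.5951 vs cont=13.6240 → 14.5951 [stop]  node(8,4) S=79.7100 payoff=0.0000 vs cont=3.0311 → 3.0311 [wait]  node(8,5) S=102.0592 payoff=0.0000 vs cont=0.0000 → 0.0000 [wait]  node(8,6) S=130.6746 payoff=0.0000 vs cont=0.0000 → 0.0000 [wait]  node(8,7) S=167.3133 payoff=0.0000 vs cont=0.0000 → 0.0000 [wait]  node(8,8) S=214.2248 payoff=0.0000 vs cont=0.0000 → 0.0000 [wait]  ⇒ S*(8)=62.2549
t_7: node(7,0) S=33.5603 payoff=43.2897 vs cont=42.3186 → 43.2897 [stop]  node(7,1) S=42.9699 payoff=33.8801 vs cont=32.9090 → 33.8801 [stop]  node(7,2) S=55.0179 payoff=21.8321 vs cont=20.8610 → 21.8321 [stop]  node(7,3) S=70.4439 payoff=6.4061 vs cont=8.4643 → 8.4643 [wait]  node(7,4) S=90.1950 payoff=0.0000 vs cont=1.4341 → 1.4341 [wait]  node(7,5) S=115.4840 payoff=0.0000 vs cont=0.0000 → 0.0000 [wait]  node(7,6) S=147.8635 payoff=0.0000 vs cont=0.0000 → 0.0000 [wait]  node(7,7) S=189.3216 payoff=0.0000 vs cont=0.0000 → 0.0000 [wait]  ⇒ S*(7)=55.0179
t_6: node(6,0) S=37.9748 payoff=38.8752 vs cont=37.9041 → 38.8752 [stop]  node(6,1) S=48.6222 payoff=28.2278 vs cont=27.2567 → 28.2278 [stop]  node(6,2) S=62.2549 payoff=14.5951 vs cont=14.6823 → 14.6823 [wait]  node(6,3) S=79.7100 payoff=0.0000 vs cont=4.7423 → 4.7423 [wait]  node(6,4) S=102.0592 payoff=0.0000 vs cont=0.6786 → 0.6786 [wait]  node(6,5) S=130.6746 payoff=0.0000 vs cont=0.0000 → 0.0000 [wait]  node(6,6) S=167.3133 payoff=0.0000 vs cont=0.0000 → 0.0000 [wait]  ⇒ S*(6)=48.6222
t_5: node(5,0) S=42.9699 payoff=33.8801 vs cont=32.9090 → 33.8801 [stop]  node(5,1) S=55.0179 payoff=21.8321 vs cont=20.9059 → 21.8321 [stop]  node(5,2) S=70.4439 payoff=6.4061 vs cont=9.3855 → 9.3855 [wait]  node(5,3) S=90.1950 payoff=0.0000 vs cont=2.5928 → 2.5928 [wait]  node(5,4) S=115.4840 payoff=0.0000 vs cont=0.3211 → 0.3211 [wait]  node(5,5) S=147.8635 payoff=0.0000 vs cont=0.0000 → 0.0000 [wait]  ⇒ S*(5)=55.0179
t_4: node(4,0) S=48.6222 payoff=28.2278 vs cont=27.2567 → 28.2278 [stop]  node(4,1) S=62.2549 payoff=14.5951 vs cont=15.1560 → 15.1560 [wait]  node(4,2) S=79.7100 payoff=0.0000 vs cont=5.7740 → 5.7740 [wait]  node(4,3) S=102.0592 payoff=0.0000 vs cont=1.3919 → 1.3919 [wait]  node(4,4) S=130.6746 payoff=0.0000 vs cont=0.1519 → 0.1519 [wait]  ⇒ S*(4)=48.6222
t_3: node(3,0) S=55.0179 payoff=21.8321 vs cont=21.1494 → 21.8321 [stop]  node(3,1) S=70.4439 payoff=6.4061 vs cont=10.1401 → 10.1401 [wait]  node(3,2) S=90.1950 payoff=0.0000 vs cont=3.4477 → 3.4477 [wait]  node(3,3) S=115.4840 payoff=0.0000 vs cont=0.7367 → 0.7367 [wait]  ⇒ S*(3)=55.0179
t_2: node(2,0) S=62.2549 payoff=14.5951 vs cont=15.5441 → 15.5441 [wait]  node(2,1) S=79.7100 payoff=0.0000 vs cont=6.5707 → 6.5707 [wait]  node(2,2) S=102.0592 payoff=0.0000 vs cont=2.0101 → 2.0101 [wait]  ⇒ S*(2)=-
t_1: node(1,0) S=70.4439 payoff=6.4061 vs cont=10.7334 → 10.7334 [wait]  node(1,1) S=90.1950 payoff=0.0000 vs cont=4.1425 → 4.1425 [wait]  ⇒ S*(1)=-
t_0: node(0,0) S=79.7100 payoff=0.0000 vs cont=7.2087 → 7.2087 [wait]  ⇒ S*(0)=-

price = 7.2087
boundary = - - - 55.0179 48.6222 55.0179 48.6222 55.0179 62.2549
tree:
7.2087
10.7334 4.1425
15.5441 6.5707 2.0101
21.8321 10.1401 3.4477 0.7367
28.2278 15.1560 5.7740 1.3919 0.1519
33.8801 21.8321 9.3855 2.5928 0.3211 0.0000
38.8752 28.2278 14.6823 4.7423 0.6786 0.0000 0.0000
43.2897 33.8801 21.8321 8.4643 1.4341 0.0000 0.0000 0.0000
47.1910 38.8752 28.2278 14.5951 3.0311 0.0000 0.0000 0.0000 0.0000
50.6388 43.2897 33.8801 21.8321 6.4061 0.0000 0.0000 0.0000 0.0000 0.0000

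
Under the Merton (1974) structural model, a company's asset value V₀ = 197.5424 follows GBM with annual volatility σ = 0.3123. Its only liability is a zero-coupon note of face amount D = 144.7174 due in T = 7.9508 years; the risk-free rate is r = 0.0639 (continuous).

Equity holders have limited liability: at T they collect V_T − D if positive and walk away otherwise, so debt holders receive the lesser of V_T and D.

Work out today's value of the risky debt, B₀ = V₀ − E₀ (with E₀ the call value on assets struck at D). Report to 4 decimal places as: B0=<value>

B0=76.7397

Equity is a call on the firm's assets struck at D = 144.7174:
d₁ = [ln(V₀/D) + (r + σ²/2)T] / (σ√T)
   = [ln(197.5424/144.7174) + (0.0639 + 0.5·0.3123²)·7.9508] / (0.3123·√7.9508)
   = [0.311170 + 0.895782] / 0.880597 = 1.370606
d₂ = d₁ − σ√T = 1.370606 − 0.880597 = 0.490009
N(d₁) = 0.914751,  N(d₂) = 0.687936,  e^(−rT) = 0.601664
E₀ = V₀·N(d₁) − D·e^(−rT)·N(d₂)
   = 197.5424·0.914751 − 144.7174·0.601664·0.687936 = 120.802671
B₀ = V₀ − E₀ = 197.5424 − 120.802671 = 76.739729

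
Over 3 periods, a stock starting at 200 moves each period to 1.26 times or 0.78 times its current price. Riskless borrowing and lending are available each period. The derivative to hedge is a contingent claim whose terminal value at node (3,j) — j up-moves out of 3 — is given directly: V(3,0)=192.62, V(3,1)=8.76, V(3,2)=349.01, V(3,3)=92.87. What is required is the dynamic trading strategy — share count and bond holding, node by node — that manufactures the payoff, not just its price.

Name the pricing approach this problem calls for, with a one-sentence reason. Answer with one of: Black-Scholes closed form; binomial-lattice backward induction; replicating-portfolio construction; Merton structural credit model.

framework: replicating-portfolio construction

Key observation: since the answer must list Δ and B at each node of the 1.26/0.78 lattice on 200, the replicating-portfolio method — solving the two-state system at every node — is the one that applies.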